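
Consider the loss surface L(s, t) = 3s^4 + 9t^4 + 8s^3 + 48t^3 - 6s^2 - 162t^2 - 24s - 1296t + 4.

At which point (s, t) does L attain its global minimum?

L(s,t) separates as P(s) + Q(t) + 4, so its minimum is min P + min Q + 4.
P'(s) = 12(s - 1)(s + 1)(s + 2) vanishes at s ∈ {-2, -1, 1}; Q'(t) = 36(t - 3)(t + 3)(t + 4) vanishes at t ∈ {-4, -3, 3}.
Local minima of P (where P''>0): P(-2)=8, P(1)=-19. Local minima of Q: Q(-4)=1824, Q(3)=-3321.
So the global minimum of L is P(1) + Q(3) + 4 = -19 − 3321 + 4 = -3336, attained at (1, 3).

(1, 3)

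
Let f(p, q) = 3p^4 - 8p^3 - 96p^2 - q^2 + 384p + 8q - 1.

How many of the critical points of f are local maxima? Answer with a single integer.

f separates as a function of p plus a function of q, so ∇f=0 decouples.
∂f/∂p = 12(p - 4)(p - 2)(p + 4) = 0 at p ∈ {-4, 2, 4}; ∂f/∂q = -2(q - 4) = 0 at q ∈ {4}.
The Hessian is diagonal: diag(f_pp, f_qq). Second derivatives: f_pp(-4)=576, f_pp(2)=-144, f_pp(4)=192; f_qq(4)=-2.
Local maxima occur where both diagonal entries negative: (2, 4). Count: 1.

1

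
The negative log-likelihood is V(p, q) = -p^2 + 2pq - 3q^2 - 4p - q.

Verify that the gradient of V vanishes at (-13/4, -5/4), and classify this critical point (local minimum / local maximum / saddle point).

local maximum

∇V = (-2p + 2q - 4, 2p - 6q - 1); substituting (-13/4, -5/4) gives ∇V = (0, 0), so (-13/4, -5/4) is indeed a critical point.
The Hessian of V is constant: H = [[-2, 2], [2, -6]].
det(H) = (-2)·(-6) − 2² = 8.
det(H) > 0 and tr(H) = -8 < 0, so H is negative definite and the point is a local maximum.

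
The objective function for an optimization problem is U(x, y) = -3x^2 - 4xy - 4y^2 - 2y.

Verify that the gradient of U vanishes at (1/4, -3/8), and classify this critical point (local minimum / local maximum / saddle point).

∇U = (-6x - 4y, -4x - 8y - 2); substituting (1/4, -3/8) gives ∇U = (0, 0), so (1/4, -3/8) is indeed a critical point.
The Hessian of U is constant: H = [[-6, -4], [-4, -8]].
det(H) = (-6)·(-8) − (-4)² = 32.
det(H) > 0 and tr(H) = -14 < 0, so H is negative definite and the point is a local maximum.

local maximum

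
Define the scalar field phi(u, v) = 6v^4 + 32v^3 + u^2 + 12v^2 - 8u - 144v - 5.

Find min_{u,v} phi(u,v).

-115

phi(u,v) separates as P(u) + Q(v) − 5, so its minimum is min P + min Q − 5.
P'(u) = 2u - 8 vanishes at u ∈ {4}; Q'(v) = 24(v - 1)(v + 2)(v + 3) vanishes at v ∈ {-3, -2, 1}.
Local minima of P (where P''>0): P(4)=-16. Local minima of Q: Q(-3)=162, Q(1)=-94.
So the global minimum of phi is P(4) + Q(1) − 5 = -16 − 94 − 5 = -115, attained at (4, 1).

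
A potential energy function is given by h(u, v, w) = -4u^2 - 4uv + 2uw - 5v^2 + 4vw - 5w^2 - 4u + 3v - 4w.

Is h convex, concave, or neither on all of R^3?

concave

h is quadratic, so its Hessian is the constant matrix H = [[-8, -4, 2], [-4, -10, 4], [2, 4, -10]].
Leading principal minors: -8, 64, -536.
Signs alternate −, +, − ⇒ H ≺ 0 ⇒ concave.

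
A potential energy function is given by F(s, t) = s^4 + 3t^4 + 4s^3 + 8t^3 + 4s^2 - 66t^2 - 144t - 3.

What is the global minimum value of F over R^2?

-570

F(s,t) separates as P(s) + Q(t) − 3, so its minimum is min P + min Q − 3.
P'(s) = 4s(s + 1)(s + 2) vanishes at s ∈ {-2, -1, 0}; Q'(t) = 12(t - 3)(t + 1)(t + 4) vanishes at t ∈ {-4, -1, 3}.
Local minima of P (where P''>0): P(-2)=0, P(0)=0. Local minima of Q: Q(-4)=-224, Q(3)=-567.
So the global minimum of F is P(-2) + Q(3) − 3 = 0 − 567 − 3 = -570, attained at (-2, 3).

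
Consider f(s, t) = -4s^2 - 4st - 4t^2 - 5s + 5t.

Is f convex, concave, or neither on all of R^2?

f is quadratic, so its Hessian is the constant matrix H = [[-8, -4], [-4, -8]].
det(H) = 48, tr(H) = -16.
det(H) > 0 and tr(H) < 0, so H is negative definite everywhere: concave.

concave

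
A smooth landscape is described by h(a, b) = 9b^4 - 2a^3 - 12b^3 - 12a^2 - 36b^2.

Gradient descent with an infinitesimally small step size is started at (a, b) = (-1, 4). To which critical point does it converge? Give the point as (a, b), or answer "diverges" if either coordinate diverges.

(-4, 2)

h is separable, so gradient descent decouples: a follows -∂h/∂a, b follows -∂h/∂b.
∂h/∂a = -6a(a + 4); at a=-1 this is 18, so a decreases.
∂h/∂b = 36b(b - 2)(b + 1); at b=4 this is 1440, so b decreases.
a converges to its nearest critical value -4 (a local min of the a-part); b converges to 2. The iterate converges to (-4, 2).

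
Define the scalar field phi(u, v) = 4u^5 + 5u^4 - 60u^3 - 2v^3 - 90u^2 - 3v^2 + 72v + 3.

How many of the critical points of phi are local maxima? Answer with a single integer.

phi separates as a function of u plus a function of v, so ∇phi=0 decouples.
∂phi/∂u = 20u(u - 3)(u + 1)(u + 3) = 0 at u ∈ {-3, -1, 0, 3}; ∂phi/∂v = -6(v - 3)(v + 4) = 0 at v ∈ {-4, 3}.
The Hessian is diagonal: diag(phi_uu, phi_vv). Second derivatives: phi_uu(-3)=-720, phi_uu(-1)=160, phi_uu(0)=-180, phi_uu(3)=1440; phi_vv(-4)=42, phi_vv(3)=-42.
Local maxima occur where both diagonal entries negative: (-3, 3), (0, 3). Count: 2.

2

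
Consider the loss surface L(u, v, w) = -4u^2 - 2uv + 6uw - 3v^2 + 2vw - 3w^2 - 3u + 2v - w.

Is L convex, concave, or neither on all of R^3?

L is quadratic, so its Hessian is the constant matrix H = [[-8, -2, 6], [-2, -6, 2], [6, 2, -6]].
Leading principal minors: -8, 44, -64.
Signs alternate −, +, − ⇒ H ≺ 0 ⇒ concave.

concave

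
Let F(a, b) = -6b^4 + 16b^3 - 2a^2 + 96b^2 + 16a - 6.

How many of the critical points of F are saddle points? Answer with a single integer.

1

F separates as a function of a plus a function of b, so ∇F=0 decouples.
∂F/∂a = -4(a - 4) = 0 at a ∈ {4}; ∂F/∂b = -24b(b - 4)(b + 2) = 0 at b ∈ {-2, 0, 4}.
The Hessian is diagonal: diag(F_aa, F_bb). Second derivatives: F_aa(4)=-4; F_bb(-2)=-288, F_bb(0)=192, F_bb(4)=-576.
Saddle points occur where the two diagonal entries have opposite signs: (4, 0). Count: 1.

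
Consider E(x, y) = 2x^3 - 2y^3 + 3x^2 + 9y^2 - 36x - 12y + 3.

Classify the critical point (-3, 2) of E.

local maximum

The mixed partial ∂²E/∂x∂y is 0, so the Hessian at any point is diag(E_xx, E_yy) = diag(6(2x + 1), 6(-2y + 3)).
At (-3, 2): H = diag(-30, -6).
Both eigenvalues are negative, so H is negative definite: a local maximum.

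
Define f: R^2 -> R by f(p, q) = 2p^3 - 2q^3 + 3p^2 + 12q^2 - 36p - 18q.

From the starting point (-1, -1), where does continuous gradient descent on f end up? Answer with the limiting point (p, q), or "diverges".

(2, 1)

f is separable, so gradient descent decouples: p follows -∂f/∂p, q follows -∂f/∂q.
∂f/∂p = 6(p - 2)(p + 3); at p=-1 this is -36, so p increases.
∂f/∂q = -6(q - 3)(q - 1); at q=-1 this is -48, so q increases.
p converges to its nearest critical value 2 (a local min of the p-part); q converges to 1. The iterate converges to (2, 1).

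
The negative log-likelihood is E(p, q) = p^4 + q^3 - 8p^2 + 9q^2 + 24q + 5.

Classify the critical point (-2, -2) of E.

The mixed partial ∂²E/∂p∂q is 0, so the Hessian at any point is diag(E_pp, E_qq) = diag(4(3p^2 - 4), 6(q + 3)).
At (-2, -2): H = diag(32, 6).
Both eigenvalues are positive, so H is positive definite: a local minimum.

local minimum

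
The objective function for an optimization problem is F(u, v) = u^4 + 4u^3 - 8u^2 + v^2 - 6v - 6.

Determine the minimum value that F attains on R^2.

-143

F(u,v) separates as P(u) + Q(v) − 6, so its minimum is min P + min Q − 6.
P'(u) = 4u(u - 1)(u + 4) vanishes at u ∈ {-4, 0, 1}; Q'(v) = 2v - 6 vanishes at v ∈ {3}.
Local minima of P (where P''>0): P(-4)=-128, P(1)=-3. Local minima of Q: Q(3)=-9.
So the global minimum of F is P(-4) + Q(3) − 6 = -128 − 9 − 6 = -143, attained at (-4, 3).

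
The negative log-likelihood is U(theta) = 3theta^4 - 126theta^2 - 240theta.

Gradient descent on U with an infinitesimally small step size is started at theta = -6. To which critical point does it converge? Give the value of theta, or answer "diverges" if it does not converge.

-4

U'(theta) = 12(theta - 5)(theta + 1)(theta + 4), so U'(-6) = -1320.
Gradient descent moves in the -U' direction, i.e. theta is increasing.
The nearest critical point in that direction is theta = -4, where U'' = 324 > 0 (a local minimum). The iterate converges there.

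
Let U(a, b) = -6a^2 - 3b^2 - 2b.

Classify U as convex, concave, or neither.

U is quadratic, so its Hessian is the constant matrix H = [[-12, 0], [0, -6]].
det(H) = 72, tr(H) = -18.
det(H) > 0 and tr(H) < 0, so H is negative definite everywhere: concave.

concave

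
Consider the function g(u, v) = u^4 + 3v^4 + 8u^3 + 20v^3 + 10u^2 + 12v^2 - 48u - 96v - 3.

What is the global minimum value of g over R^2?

-93

g(u,v) separates as P(u) + Q(v) − 3, so its minimum is min P + min Q − 3.
P'(u) = 4(u - 1)(u + 3)(u + 4) vanishes at u ∈ {-4, -3, 1}; Q'(v) = 12(v - 1)(v + 2)(v + 4) vanishes at v ∈ {-4, -2, 1}.
Local minima of P (where P''>0): P(-4)=96, P(1)=-29. Local minima of Q: Q(-4)=64, Q(1)=-61.
So the global minimum of g is P(1) + Q(1) − 3 = -29 − 61 − 3 = -93, attained at (1, 1).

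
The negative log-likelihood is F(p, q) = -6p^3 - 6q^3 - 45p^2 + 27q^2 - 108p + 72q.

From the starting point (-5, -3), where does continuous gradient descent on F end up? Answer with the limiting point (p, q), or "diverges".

F is separable, so gradient descent decouples: p follows -∂F/∂p, q follows -∂F/∂q.
∂F/∂p = -18(p + 2)(p + 3); at p=-5 this is -108, so p increases.
∂F/∂q = -18(q - 4)(q + 1); at q=-3 this is -252, so q increases.
p converges to its nearest critical value -3 (a local min of the p-part); q converges to -1. The iterate converges to (-3, -1).

(-3, -1)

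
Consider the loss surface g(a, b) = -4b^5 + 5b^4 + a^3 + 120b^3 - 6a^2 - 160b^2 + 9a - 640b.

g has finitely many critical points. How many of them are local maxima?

2

g separates as a function of a plus a function of b, so ∇g=0 decouples.
∂g/∂a = 3(a - 3)(a - 1) = 0 at a ∈ {1, 3}; ∂g/∂b = -20(b - 4)(b - 2)(b + 1)(b + 4) = 0 at b ∈ {-4, -1, 2, 4}.
The Hessian is diagonal: diag(g_aa, g_bb). Second derivatives: g_aa(1)=-6, g_aa(3)=6; g_bb(-4)=2880, g_bb(-1)=-900, g_bb(2)=720, g_bb(4)=-1600.
Local maxima occur where both diagonal entries negative: (1, -1), (1, 4). Count: 2.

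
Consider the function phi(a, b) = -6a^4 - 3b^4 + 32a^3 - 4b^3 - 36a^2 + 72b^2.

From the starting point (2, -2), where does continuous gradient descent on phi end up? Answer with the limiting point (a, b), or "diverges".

phi is separable, so gradient descent decouples: a follows -∂phi/∂a, b follows -∂phi/∂b.
∂phi/∂a = -24a(a - 3)(a - 1); at a=2 this is 48, so a decreases.
∂phi/∂b = -12b(b - 3)(b + 4); at b=-2 this is -240, so b increases.
a converges to its nearest critical value 1 (a local min of the a-part); b converges to 0. The iterate converges to (1, 0).

(1, 0)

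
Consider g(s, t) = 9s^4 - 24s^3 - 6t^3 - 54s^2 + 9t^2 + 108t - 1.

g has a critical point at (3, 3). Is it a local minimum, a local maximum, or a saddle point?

saddle point

The mixed partial ∂²g/∂s∂t is 0, so the Hessian at any point is diag(g_ss, g_tt) = diag(36(3s^2 - 4s - 3), 18(-2t + 1)).
At (3, 3): H = diag(432, -90).
The eigenvalues have opposite signs, so H is indefinite: a saddle point.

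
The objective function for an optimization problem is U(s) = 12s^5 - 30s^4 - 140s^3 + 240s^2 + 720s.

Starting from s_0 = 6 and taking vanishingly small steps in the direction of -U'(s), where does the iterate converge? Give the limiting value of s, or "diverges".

3

U'(s) = 60(s - 3)(s - 2)(s + 1)(s + 2), so U'(6) = 40320.
Gradient descent moves in the -U' direction, i.e. s is decreasing.
The nearest critical point in that direction is s = 3, where U'' = 1200 > 0 (a local minimum). The iterate converges there.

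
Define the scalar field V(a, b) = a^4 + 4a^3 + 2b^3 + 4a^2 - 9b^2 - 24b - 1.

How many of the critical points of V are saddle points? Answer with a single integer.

V separates as a function of a plus a function of b, so ∇V=0 decouples.
∂V/∂a = 4a(a + 1)(a + 2) = 0 at a ∈ {-2, -1, 0}; ∂V/∂b = 6(b - 4)(b + 1) = 0 at b ∈ {-1, 4}.
The Hessian is diagonal: diag(V_aa, V_bb). Second derivatives: V_aa(-2)=8, V_aa(-1)=-4, V_aa(0)=8; V_bb(-1)=-30, V_bb(4)=30.
Saddle points occur where the two diagonal entries have opposite signs: (-2, -1), (-1, 4), (0, -1). Count: 3.

3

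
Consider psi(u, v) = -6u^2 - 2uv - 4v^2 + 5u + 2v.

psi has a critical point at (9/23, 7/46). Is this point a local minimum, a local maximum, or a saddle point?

The Hessian of psi is constant: H = [[-12, -2], [-2, -8]].
det(H) = (-12)·(-8) − (-2)² = 92.
det(H) > 0 and tr(H) = -20 < 0, so H is negative definite and the point is a local maximum.

local maximum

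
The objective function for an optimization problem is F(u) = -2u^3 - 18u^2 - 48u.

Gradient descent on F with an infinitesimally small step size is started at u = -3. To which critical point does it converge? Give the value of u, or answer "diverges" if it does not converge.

F'(u) = -6(u + 2)(u + 4), so F'(-3) = 6.
Gradient descent moves in the -F' direction, i.e. u is decreasing.
The nearest critical point in that direction is u = -4, where F'' = 12 > 0 (a local minimum). The iterate converges there.

-4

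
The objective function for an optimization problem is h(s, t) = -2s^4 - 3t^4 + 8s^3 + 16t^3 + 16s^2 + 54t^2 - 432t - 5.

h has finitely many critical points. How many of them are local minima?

1

h separates as a function of s plus a function of t, so ∇h=0 decouples.
∂h/∂s = -8s(s - 4)(s + 1) = 0 at s ∈ {-1, 0, 4}; ∂h/∂t = -12(t - 4)(t - 3)(t + 3) = 0 at t ∈ {-3, 3, 4}.
The Hessian is diagonal: diag(h_ss, h_tt). Second derivatives: h_ss(-1)=-40, h_ss(0)=32, h_ss(4)=-160; h_tt(-3)=-504, h_tt(3)=72, h_tt(4)=-84.
Local minima occur where both diagonal entries positive: (0, 3). Count: 1.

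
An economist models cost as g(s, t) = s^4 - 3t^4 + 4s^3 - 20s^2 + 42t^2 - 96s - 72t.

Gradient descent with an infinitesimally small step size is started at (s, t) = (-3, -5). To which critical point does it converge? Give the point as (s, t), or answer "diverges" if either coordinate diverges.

diverges

g is separable, so gradient descent decouples: s follows -∂g/∂s, t follows -∂g/∂t.
∂g/∂s = 4(s - 3)(s + 2)(s + 4); at s=-3 this is 24, so s decreases.
∂g/∂t = -12(t - 2)(t - 1)(t + 3); at t=-5 this is 1008, so t decreases.
The t-coordinate has no critical point in that direction and runs off to infinity.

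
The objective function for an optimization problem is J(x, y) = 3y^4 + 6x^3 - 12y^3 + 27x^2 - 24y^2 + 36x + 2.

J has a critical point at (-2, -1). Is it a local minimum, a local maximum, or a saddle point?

saddle point

The mixed partial ∂²J/∂x∂y is 0, so the Hessian at any point is diag(J_xx, J_yy) = diag(18(2x + 3), 12(3y^2 - 6y - 4)).
At (-2, -1): H = diag(-18, 60).
The eigenvalues have opposite signs, so H is indefinite: a saddle point.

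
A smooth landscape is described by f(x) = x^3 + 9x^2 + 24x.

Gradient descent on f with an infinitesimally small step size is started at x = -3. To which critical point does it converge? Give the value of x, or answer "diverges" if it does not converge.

f'(x) = 3(x + 2)(x + 4), so f'(-3) = -3.
Gradient descent moves in the -f' direction, i.e. x is increasing.
The nearest critical point in that direction is x = -2, where f'' = 6 > 0 (a local minimum). The iterate converges there.

-2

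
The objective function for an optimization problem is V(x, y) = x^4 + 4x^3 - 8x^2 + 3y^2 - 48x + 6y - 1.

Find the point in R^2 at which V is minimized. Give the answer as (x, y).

(2, -1)

V(x,y) separates as P(x) + Q(y) − 1, so its minimum is min P + min Q − 1.
P'(x) = 4(x - 2)(x + 2)(x + 3) vanishes at x ∈ {-3, -2, 2}; Q'(y) = 6y + 6 vanishes at y ∈ {-1}.
Local minima of P (where P''>0): P(-3)=45, P(2)=-80. Local minima of Q: Q(-1)=-3.
So the global minimum of V is P(2) + Q(-1) − 1 = -80 − 3 − 1 = -84, attained at (2, -1).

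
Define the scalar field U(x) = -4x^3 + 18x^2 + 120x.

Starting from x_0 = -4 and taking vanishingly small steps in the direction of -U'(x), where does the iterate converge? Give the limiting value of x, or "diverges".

U'(x) = -12(x - 5)(x + 2), so U'(-4) = -216.
Gradient descent moves in the -U' direction, i.e. x is increasing.
The nearest critical point in that direction is x = -2, where U'' = 84 > 0 (a local minimum). The iterate converges there.

-2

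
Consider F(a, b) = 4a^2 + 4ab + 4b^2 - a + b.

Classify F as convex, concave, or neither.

convex

F is quadratic, so its Hessian is the constant matrix H = [[8, 4], [4, 8]].
det(H) = 48, tr(H) = 16.
det(H) > 0 and tr(H) > 0, so H is positive definite everywhere: convex.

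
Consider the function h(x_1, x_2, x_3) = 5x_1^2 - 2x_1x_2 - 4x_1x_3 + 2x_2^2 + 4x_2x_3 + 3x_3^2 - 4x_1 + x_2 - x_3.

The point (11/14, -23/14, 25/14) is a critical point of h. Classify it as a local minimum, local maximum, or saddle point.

local minimum

The Hessian is constant: H = [[10, -2, -4], [-2, 4, 4], [-4, 4, 6]].
Leading principal minors: Δ₁ = 10, Δ₂ = 36, Δ₃ = 56.
All leading minors are positive, so H is positive definite: a local minimum.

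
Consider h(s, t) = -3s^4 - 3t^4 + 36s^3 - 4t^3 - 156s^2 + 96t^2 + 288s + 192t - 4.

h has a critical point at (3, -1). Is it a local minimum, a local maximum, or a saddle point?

The mixed partial ∂²h/∂s∂t is 0, so the Hessian at any point is diag(h_ss, h_tt) = diag(12(-3s^2 + 18s - 26), 12(-3t^2 - 2t + 16)).
At (3, -1): H = diag(12, 180).
Both eigenvalues are positive, so H is positive definite: a local minimum.

local minimum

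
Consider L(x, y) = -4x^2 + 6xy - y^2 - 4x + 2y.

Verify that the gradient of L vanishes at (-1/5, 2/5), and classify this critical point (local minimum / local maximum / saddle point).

saddle point

∇L = (-8x + 6y - 4, 6x - 2y + 2); substituting (-1/5, 2/5) gives ∇L = (0, 0), so (-1/5, 2/5) is indeed a critical point.
The Hessian of L is constant: H = [[-8, 6], [6, -2]].
det(H) = (-8)·(-2) − 6² = -20.
Since det(H) < 0, H is indefinite and the critical point is a saddle point.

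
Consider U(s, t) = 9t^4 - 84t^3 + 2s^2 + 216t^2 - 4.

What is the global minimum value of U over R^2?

-4

U(s,t) separates as P(s) + Q(t) − 4, so its minimum is min P + min Q − 4.
P'(s) = 4s vanishes at s ∈ {0}; Q'(t) = 36t(t - 4)(t - 3) vanishes at t ∈ {0, 3, 4}.
Local minima of P (where P''>0): P(0)=0. Local minima of Q: Q(0)=0, Q(4)=384.
So the global minimum of U is P(0) + Q(0) − 4 = 0 + 0 − 4 = -4, attained at (0, 0).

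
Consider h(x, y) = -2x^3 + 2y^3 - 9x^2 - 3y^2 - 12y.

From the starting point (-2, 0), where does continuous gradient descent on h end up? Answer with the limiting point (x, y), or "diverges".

h is separable, so gradient descent decouples: x follows -∂h/∂x, y follows -∂h/∂y.
∂h/∂x = -6x(x + 3); at x=-2 this is 12, so x decreases.
∂h/∂y = 6(y - 2)(y + 1); at y=0 this is -12, so y increases.
x converges to its nearest critical value -3 (a local min of the x-part); y converges to 2. The iterate converges to (-3, 2).

(-3, 2)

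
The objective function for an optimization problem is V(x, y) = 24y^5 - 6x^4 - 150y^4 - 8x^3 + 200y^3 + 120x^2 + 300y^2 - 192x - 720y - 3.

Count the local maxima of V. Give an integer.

4

V separates as a function of x plus a function of y, so ∇V=0 decouples.
∂V/∂x = -24(x - 2)(x - 1)(x + 4) = 0 at x ∈ {-4, 1, 2}; ∂V/∂y = 120(y - 3)(y - 2)(y - 1)(y + 1) = 0 at y ∈ {-1, 1, 2, 3}.
The Hessian is diagonal: diag(V_xx, V_yy). Second derivatives: V_xx(-4)=-720, V_xx(1)=120, V_xx(2)=-144; V_yy(-1)=-2880, V_yy(1)=480, V_yy(2)=-360, V_yy(3)=960.
Local maxima occur where both diagonal entries negative: (-4, -1), (-4, 2), (2, -1), (2, 2). Count: 4.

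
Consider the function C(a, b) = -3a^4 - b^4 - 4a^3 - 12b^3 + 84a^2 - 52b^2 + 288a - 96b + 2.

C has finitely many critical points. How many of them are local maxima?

4

C separates as a function of a plus a function of b, so ∇C=0 decouples.
∂C/∂a = -12(a - 4)(a + 2)(a + 3) = 0 at a ∈ {-3, -2, 4}; ∂C/∂b = -4(b + 2)(b + 3)(b + 4) = 0 at b ∈ {-4, -3, -2}.
The Hessian is diagonal: diag(C_aa, C_bb). Second derivatives: C_aa(-3)=-84, C_aa(-2)=72, C_aa(4)=-504; C_bb(-4)=-8, C_bb(-3)=4, C_bb(-2)=-8.
Local maxima occur where both diagonal entries negative: (-3, -4), (-3, -2), (4, -4), (4, -2). Count: 4.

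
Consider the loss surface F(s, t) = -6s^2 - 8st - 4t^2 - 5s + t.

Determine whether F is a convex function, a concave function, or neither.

F is quadratic, so its Hessian is the constant matrix H = [[-12, -8], [-8, -8]].
det(H) = 32, tr(H) = -20.
det(H) > 0 and tr(H) < 0, so H is negative definite everywhere: concave.

concave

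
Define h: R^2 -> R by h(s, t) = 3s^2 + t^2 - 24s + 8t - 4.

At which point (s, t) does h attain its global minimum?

h(s,t) separates as P(s) + Q(t) − 4, so its minimum is min P + min Q − 4.
P'(s) = 6s - 24 vanishes at s ∈ {4}; Q'(t) = 2(t + 4) vanishes at t ∈ {-4}.
Local minima of P (where P''>0): P(4)=-48. Local minima of Q: Q(-4)=-16.
So the global minimum of h is P(4) + Q(-4) − 4 = -48 − 16 − 4 = -68, attained at (4, -4).

(4, -4)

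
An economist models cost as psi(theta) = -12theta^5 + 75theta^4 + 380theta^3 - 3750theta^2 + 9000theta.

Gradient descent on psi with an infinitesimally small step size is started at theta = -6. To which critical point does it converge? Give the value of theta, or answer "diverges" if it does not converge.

-5

psi'(theta) = -60(theta - 5)(theta - 3)(theta - 2)(theta + 5), so psi'(-6) = -47520.
Gradient descent moves in the -psi' direction, i.e. theta is increasing.
The nearest critical point in that direction is theta = -5, where psi'' = 33600 > 0 (a local minimum). The iterate converges there.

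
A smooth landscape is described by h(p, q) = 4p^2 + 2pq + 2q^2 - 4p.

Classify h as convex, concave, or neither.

convex

h is quadratic, so its Hessian is the constant matrix H = [[8, 2], [2, 4]].
det(H) = 28, tr(H) = 12.
det(H) > 0 and tr(H) > 0, so H is positive definite everywhere: convex.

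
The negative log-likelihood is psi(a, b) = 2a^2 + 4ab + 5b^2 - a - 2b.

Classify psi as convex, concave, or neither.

convex

psi is quadratic, so its Hessian is the constant matrix H = [[4, 4], [4, 10]].
det(H) = 24, tr(H) = 14.
det(H) > 0 and tr(H) > 0, so H is positive definite everywhere: convex.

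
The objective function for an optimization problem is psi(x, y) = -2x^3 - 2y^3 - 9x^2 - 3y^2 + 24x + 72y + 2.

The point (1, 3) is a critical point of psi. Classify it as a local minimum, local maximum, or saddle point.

local maximum

The mixed partial ∂²psi/∂x∂y is 0, so the Hessian at any point is diag(psi_xx, psi_yy) = diag(-6(2x + 3), -6(2y + 1)).
At (1, 3): H = diag(-30, -42).
Both eigenvalues are negative, so H is negative definite: a local maximum.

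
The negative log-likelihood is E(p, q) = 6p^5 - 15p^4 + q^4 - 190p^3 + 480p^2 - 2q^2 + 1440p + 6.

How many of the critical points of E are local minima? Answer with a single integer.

4

E separates as a function of p plus a function of q, so ∇E=0 decouples.
∂E/∂p = 30(p - 4)(p - 3)(p + 1)(p + 4) = 0 at p ∈ {-4, -1, 3, 4}; ∂E/∂q = 4q(q - 1)(q + 1) = 0 at q ∈ {-1, 0, 1}.
The Hessian is diagonal: diag(E_pp, E_qq). Second derivatives: E_pp(-4)=-5040, E_pp(-1)=1800, E_pp(3)=-840, E_pp(4)=1200; E_qq(-1)=8, E_qq(0)=-4, E_qq(1)=8.
Local minima occur where both diagonal entries positive: (-1, -1), (-1, 1), (4, -1), (4, 1). Count: 4.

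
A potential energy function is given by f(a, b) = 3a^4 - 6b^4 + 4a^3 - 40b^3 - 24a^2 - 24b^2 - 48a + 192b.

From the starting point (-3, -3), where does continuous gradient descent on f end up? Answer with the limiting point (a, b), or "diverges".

(-2, -2)

f is separable, so gradient descent decouples: a follows -∂f/∂a, b follows -∂f/∂b.
∂f/∂a = 12(a - 2)(a + 1)(a + 2); at a=-3 this is -120, so a increases.
∂f/∂b = -24(b - 1)(b + 2)(b + 4); at b=-3 this is -96, so b increases.
a converges to its nearest critical value -2 (a local min of the a-part); b converges to -2. The iterate converges to (-2, -2).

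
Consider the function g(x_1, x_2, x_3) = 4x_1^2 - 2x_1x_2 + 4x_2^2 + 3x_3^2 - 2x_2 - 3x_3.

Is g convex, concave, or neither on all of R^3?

convex

g is quadratic, so its Hessian is the constant matrix H = [[8, -2, 0], [-2, 8, 0], [0, 0, 6]].
Leading principal minors: 8, 60, 360.
All positive ⇒ H ≻ 0 ⇒ convex.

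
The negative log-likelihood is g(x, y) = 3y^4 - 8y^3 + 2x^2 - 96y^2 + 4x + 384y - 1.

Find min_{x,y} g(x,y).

-1795

g(x,y) separates as P(x) + Q(y) − 1, so its minimum is min P + min Q − 1.
P'(x) = 4x + 4 vanishes at x ∈ {-1}; Q'(y) = 12(y - 4)(y - 2)(y + 4) vanishes at y ∈ {-4, 2, 4}.
Local minima of P (where P''>0): P(-1)=-2. Local minima of Q: Q(-4)=-1792, Q(4)=256.
So the global minimum of g is P(-1) + Q(-4) − 1 = -2 − 1792 − 1 = -1795, attained at (-1, -4).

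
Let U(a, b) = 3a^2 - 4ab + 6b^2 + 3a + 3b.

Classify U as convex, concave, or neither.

convex

U is quadratic, so its Hessian is the constant matrix H = [[6, -4], [-4, 12]].
det(H) = 56, tr(H) = 18.
det(H) > 0 and tr(H) > 0, so H is positive definite everywhere: convex.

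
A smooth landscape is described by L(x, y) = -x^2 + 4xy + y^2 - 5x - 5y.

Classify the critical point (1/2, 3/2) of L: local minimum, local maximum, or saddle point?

saddle point

The Hessian of L is constant: H = [[-2, 4], [4, 2]].
det(H) = (-2)·2 − 4² = -20.
Since det(H) < 0, H is indefinite and the critical point is a saddle point.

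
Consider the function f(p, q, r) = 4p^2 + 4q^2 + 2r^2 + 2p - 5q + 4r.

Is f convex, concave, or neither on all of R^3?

f is quadratic, so its Hessian is the constant matrix H = [[8, 0, 0], [0, 8, 0], [0, 0, 4]].
Leading principal minors: 8, 64, 256.
All positive ⇒ H ≻ 0 ⇒ convex.

convex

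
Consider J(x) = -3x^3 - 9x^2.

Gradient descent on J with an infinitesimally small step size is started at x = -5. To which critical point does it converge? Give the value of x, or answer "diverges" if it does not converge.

-2

J'(x) = -9x(x + 2), so J'(-5) = -135.
Gradient descent moves in the -J' direction, i.e. x is increasing.
The nearest critical point in that direction is x = -2, where J'' = 18 > 0 (a local minimum). The iterate converges there.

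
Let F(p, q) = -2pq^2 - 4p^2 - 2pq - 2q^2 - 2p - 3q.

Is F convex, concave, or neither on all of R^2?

neither

The term -2pq^2 is cubic, so the Hessian is not constant.
∂²F/∂q² = -4p - 4, which takes both signs as p varies (negative for sufficiently large p). A diagonal entry of the Hessian changing sign means the Hessian is neither positive- nor negative-semidefinite on all of R^2.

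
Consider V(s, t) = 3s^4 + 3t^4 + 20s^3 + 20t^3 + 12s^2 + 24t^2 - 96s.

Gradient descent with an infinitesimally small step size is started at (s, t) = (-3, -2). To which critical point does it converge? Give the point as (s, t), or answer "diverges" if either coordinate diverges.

V is separable, so gradient descent decouples: s follows -∂V/∂s, t follows -∂V/∂t.
∂V/∂s = 12(s - 1)(s + 2)(s + 4); at s=-3 this is 48, so s decreases.
∂V/∂t = 12t(t + 1)(t + 4); at t=-2 this is 48, so t decreases.
s converges to its nearest critical value -4 (a local min of the s-part); t converges to -4. The iterate converges to (-4, -4).

(-4, -4)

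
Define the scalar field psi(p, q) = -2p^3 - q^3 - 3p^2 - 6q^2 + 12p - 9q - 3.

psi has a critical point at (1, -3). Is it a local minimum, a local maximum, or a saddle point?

saddle point

The mixed partial ∂²psi/∂p∂q is 0, so the Hessian at any point is diag(psi_pp, psi_qq) = diag(-6(2p + 1), -6(q + 2)).
At (1, -3): H = diag(-18, 6).
The eigenvalues have opposite signs, so H is indefinite: a saddle point.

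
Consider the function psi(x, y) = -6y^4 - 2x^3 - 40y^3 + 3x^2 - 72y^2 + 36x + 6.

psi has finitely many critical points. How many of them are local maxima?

2

psi separates as a function of x plus a function of y, so ∇psi=0 decouples.
∂psi/∂x = -6(x - 3)(x + 2) = 0 at x ∈ {-2, 3}; ∂psi/∂y = -24y(y + 2)(y + 3) = 0 at y ∈ {-3, -2, 0}.
The Hessian is diagonal: diag(psi_xx, psi_yy). Second derivatives: psi_xx(-2)=30, psi_xx(3)=-30; psi_yy(-3)=-72, psi_yy(-2)=48, psi_yy(0)=-144.
Local maxima occur where both diagonal entries negative: (3, -3), (3, 0). Count: 2.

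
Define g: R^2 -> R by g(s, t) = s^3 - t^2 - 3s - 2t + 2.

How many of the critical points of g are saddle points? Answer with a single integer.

1

g separates as a function of s plus a function of t, so ∇g=0 decouples.
∂g/∂s = 3(s - 1)(s + 1) = 0 at s ∈ {-1, 1}; ∂g/∂t = -2(t + 1) = 0 at t ∈ {-1}.
The Hessian is diagonal: diag(g_ss, g_tt). Second derivatives: g_ss(-1)=-6, g_ss(1)=6; g_tt(-1)=-2.
Saddle points occur where the two diagonal entries have opposite signs: (1, -1). Count: 1.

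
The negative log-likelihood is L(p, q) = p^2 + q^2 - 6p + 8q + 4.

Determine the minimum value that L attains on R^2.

L(p,q) separates as A(p) + B(q) + 4, so its minimum is min A + min B + 4.
A'(p) = 2p - 6 vanishes at p ∈ {3}; B'(q) = 2q + 8 vanishes at q ∈ {-4}.
Local minima of A (where A''>0): A(3)=-9. Local minima of B: B(-4)=-16.
So the global minimum of L is A(3) + B(-4) + 4 = -9 − 16 + 4 = -21, attained at (3, -4).

-21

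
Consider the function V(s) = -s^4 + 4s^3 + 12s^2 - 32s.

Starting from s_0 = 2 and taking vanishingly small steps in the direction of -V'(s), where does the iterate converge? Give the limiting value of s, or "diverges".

1

V'(s) = -4(s - 4)(s - 1)(s + 2), so V'(2) = 32.
Gradient descent moves in the -V' direction, i.e. s is decreasing.
The nearest critical point in that direction is s = 1, where V'' = 36 > 0 (a local minimum). The iterate converges there.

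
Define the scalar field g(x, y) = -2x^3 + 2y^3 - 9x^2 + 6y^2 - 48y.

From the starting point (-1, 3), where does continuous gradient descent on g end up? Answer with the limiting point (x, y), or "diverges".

(-3, 2)

g is separable, so gradient descent decouples: x follows -∂g/∂x, y follows -∂g/∂y.
∂g/∂x = -6x(x + 3); at x=-1 this is 12, so x decreases.
∂g/∂y = 6(y - 2)(y + 4); at y=3 this is 42, so y decreases.
x converges to its nearest critical value -3 (a local min of the x-part); y converges to 2. The iterate converges to (-3, 2).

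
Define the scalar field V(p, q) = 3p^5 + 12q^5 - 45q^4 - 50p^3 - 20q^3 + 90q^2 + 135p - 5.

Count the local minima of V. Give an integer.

V separates as a function of p plus a function of q, so ∇V=0 decouples.
∂V/∂p = 15(p - 3)(p - 1)(p + 1)(p + 3) = 0 at p ∈ {-3, -1, 1, 3}; ∂V/∂q = 60q(q - 3)(q - 1)(q + 1) = 0 at q ∈ {-1, 0, 1, 3}.
The Hessian is diagonal: diag(V_pp, V_qq). Second derivatives: V_pp(-3)=-720, V_pp(-1)=240, V_pp(1)=-240, V_pp(3)=720; V_qq(-1)=-480, V_qq(0)=180, V_qq(1)=-240, V_qq(3)=1440.
Local minima occur where both diagonal entries positive: (-1, 0), (-1, 3), (3, 0), (3, 3). Count: 4.

4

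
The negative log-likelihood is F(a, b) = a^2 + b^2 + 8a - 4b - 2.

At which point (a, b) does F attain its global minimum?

F(a,b) separates as P(a) + Q(b) − 2, so its minimum is min P + min Q − 2.
P'(a) = 2a + 8 vanishes at a ∈ {-4}; Q'(b) = 2b - 4 vanishes at b ∈ {2}.
Local minima of P (where P''>0): P(-4)=-16. Local minima of Q: Q(2)=-4.
So the global minimum of F is P(-4) + Q(2) − 2 = -16 − 4 − 2 = -22, attained at (-4, 2).

(-4, 2)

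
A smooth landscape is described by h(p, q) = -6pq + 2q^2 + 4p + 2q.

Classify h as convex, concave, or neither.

h is quadratic, so its Hessian is the constant matrix H = [[0, -6], [-6, 4]].
det(H) = -36, tr(H) = 4.
det(H) < 0, so H is indefinite: neither convex nor concave.

neither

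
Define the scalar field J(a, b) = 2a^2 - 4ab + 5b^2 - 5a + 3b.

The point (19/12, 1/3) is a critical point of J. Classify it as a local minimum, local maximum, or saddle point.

The Hessian of J is constant: H = [[4, -4], [-4, 10]].
det(H) = 4·10 − (-4)² = 24.
det(H) > 0 and tr(H) = 14 > 0, so H is positive definite and the point is a local minimum.

local minimum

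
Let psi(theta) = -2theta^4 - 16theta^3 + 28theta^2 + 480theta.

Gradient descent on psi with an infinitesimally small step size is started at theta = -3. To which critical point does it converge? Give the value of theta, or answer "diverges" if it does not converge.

psi'(theta) = -8(theta - 3)(theta + 4)(theta + 5), so psi'(-3) = 96.
Gradient descent moves in the -psi' direction, i.e. theta is decreasing.
The nearest critical point in that direction is theta = -4, where psi'' = 56 > 0 (a local minimum). The iterate converges there.

-4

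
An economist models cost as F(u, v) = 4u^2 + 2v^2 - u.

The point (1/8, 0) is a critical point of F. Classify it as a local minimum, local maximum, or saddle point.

The Hessian of F is constant: H = [[8, 0], [0, 4]].
det(H) = 8·4 − 0² = 32.
det(H) > 0 and tr(H) = 12 > 0, so H is positive definite and the point is a local minimum.

local minimum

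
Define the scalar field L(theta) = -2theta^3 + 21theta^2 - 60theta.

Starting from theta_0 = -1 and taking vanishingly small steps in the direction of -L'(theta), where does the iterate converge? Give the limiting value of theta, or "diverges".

L'(theta) = -6(theta - 5)(theta - 2), so L'(-1) = -108.
Gradient descent moves in the -L' direction, i.e. theta is increasing.
The nearest critical point in that direction is theta = 2, where L'' = 18 > 0 (a local minimum). The iterate converges there.

2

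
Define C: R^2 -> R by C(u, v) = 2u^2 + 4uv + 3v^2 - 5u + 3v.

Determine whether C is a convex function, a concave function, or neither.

convex

C is quadratic, so its Hessian is the constant matrix H = [[4, 4], [4, 6]].
det(H) = 8, tr(H) = 10.
det(H) > 0 and tr(H) > 0, so H is positive definite everywhere: convex.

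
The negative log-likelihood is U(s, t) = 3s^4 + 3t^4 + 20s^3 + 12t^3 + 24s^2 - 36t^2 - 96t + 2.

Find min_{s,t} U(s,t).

U(s,t) separates as P(s) + Q(t) + 2, so its minimum is min P + min Q + 2.
P'(s) = 12s(s + 1)(s + 4) vanishes at s ∈ {-4, -1, 0}; Q'(t) = 12(t - 2)(t + 1)(t + 4) vanishes at t ∈ {-4, -1, 2}.
Local minima of P (where P''>0): P(-4)=-128, P(0)=0. Local minima of Q: Q(-4)=-192, Q(2)=-192.
So the global minimum of U is P(-4) + Q(-4) + 2 = -128 − 192 + 2 = -318, attained at (-4, -4).

-318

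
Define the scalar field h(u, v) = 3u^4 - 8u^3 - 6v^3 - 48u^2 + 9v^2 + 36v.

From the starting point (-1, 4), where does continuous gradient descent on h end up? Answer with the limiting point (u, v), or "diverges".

h is separable, so gradient descent decouples: u follows -∂h/∂u, v follows -∂h/∂v.
∂h/∂u = 12u(u - 4)(u + 2); at u=-1 this is 60, so u decreases.
∂h/∂v = -18(v - 2)(v + 1); at v=4 this is -180, so v increases.
The v-coordinate has no critical point in that direction and runs off to infinity.

diverges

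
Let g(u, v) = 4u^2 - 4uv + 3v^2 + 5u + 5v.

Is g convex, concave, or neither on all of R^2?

convex

g is quadratic, so its Hessian is the constant matrix H = [[8, -4], [-4, 6]].
det(H) = 32, tr(H) = 14.
det(H) > 0 and tr(H) > 0, so H is positive definite everywhere: convex.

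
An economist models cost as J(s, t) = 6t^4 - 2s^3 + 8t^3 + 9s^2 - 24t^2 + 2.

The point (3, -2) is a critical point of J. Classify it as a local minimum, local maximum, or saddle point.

saddle point

The mixed partial ∂²J/∂s∂t is 0, so the Hessian at any point is diag(J_ss, J_tt) = diag(6(-2s + 3), 24(3t^2 + 2t - 2)).
At (3, -2): H = diag(-18, 144).
The eigenvalues have opposite signs, so H is indefinite: a saddle point.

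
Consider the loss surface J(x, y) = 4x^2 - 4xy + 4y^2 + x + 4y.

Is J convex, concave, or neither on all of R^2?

J is quadratic, so its Hessian is the constant matrix H = [[8, -4], [-4, 8]].
det(H) = 48, tr(H) = 16.
det(H) > 0 and tr(H) > 0, so H is positive definite everywhere: convex.

convex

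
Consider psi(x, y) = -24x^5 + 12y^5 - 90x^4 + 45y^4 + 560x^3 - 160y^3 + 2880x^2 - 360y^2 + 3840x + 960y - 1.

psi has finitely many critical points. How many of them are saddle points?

8

psi separates as a function of x plus a function of y, so ∇psi=0 decouples.
∂psi/∂x = -120(x - 4)(x + 1)(x + 2)(x + 4) = 0 at x ∈ {-4, -2, -1, 4}; ∂psi/∂y = 60(y - 2)(y - 1)(y + 2)(y + 4) = 0 at y ∈ {-4, -2, 1, 2}.
The Hessian is diagonal: diag(psi_xx, psi_yy). Second derivatives: psi_xx(-4)=5760, psi_xx(-2)=-1440, psi_xx(-1)=1800, psi_xx(4)=-28800; psi_yy(-4)=-3600, psi_yy(-2)=1440, psi_yy(1)=-900, psi_yy(2)=1440.
Saddle points occur where the two diagonal entries have opposite signs: (-4, -4), (-4, 1), (-2, -2), (-2, 2), (-1, -4), (-1, 1), (4, -2), (4, 2). Count: 8.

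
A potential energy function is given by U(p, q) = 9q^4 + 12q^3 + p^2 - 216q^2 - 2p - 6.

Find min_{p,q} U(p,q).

U(p,q) separates as A(p) + B(q) − 6, so its minimum is min A + min B − 6.
A'(p) = 2p - 2 vanishes at p ∈ {1}; B'(q) = 36q(q - 3)(q + 4) vanishes at q ∈ {-4, 0, 3}.
Local minima of A (where A''>0): A(1)=-1. Local minima of B: B(-4)=-1920, B(3)=-891.
So the global minimum of U is A(1) + B(-4) − 6 = -1 − 1920 − 6 = -1927, attained at (1, -4).

-1927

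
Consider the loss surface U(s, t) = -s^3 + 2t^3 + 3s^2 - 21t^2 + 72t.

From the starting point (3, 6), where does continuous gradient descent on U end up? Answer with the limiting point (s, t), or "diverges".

diverges

U is separable, so gradient descent decouples: s follows -∂U/∂s, t follows -∂U/∂t.
∂U/∂s = -3s(s - 2); at s=3 this is -9, so s increases.
∂U/∂t = 6(t - 4)(t - 3); at t=6 this is 36, so t decreases.
The s-coordinate has no critical point in that direction and runs off to infinity.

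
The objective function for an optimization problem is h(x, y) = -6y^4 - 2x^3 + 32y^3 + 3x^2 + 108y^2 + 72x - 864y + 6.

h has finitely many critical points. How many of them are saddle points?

h separates as a function of x plus a function of y, so ∇h=0 decouples.
∂h/∂x = -6(x - 4)(x + 3) = 0 at x ∈ {-3, 4}; ∂h/∂y = -24(y - 4)(y - 3)(y + 3) = 0 at y ∈ {-3, 3, 4}.
The Hessian is diagonal: diag(h_xx, h_yy). Second derivatives: h_xx(-3)=42, h_xx(4)=-42; h_yy(-3)=-1008, h_yy(3)=144, h_yy(4)=-168.
Saddle points occur where the two diagonal entries have opposite signs: (-3, -3), (-3, 4), (4, 3). Count: 3.

3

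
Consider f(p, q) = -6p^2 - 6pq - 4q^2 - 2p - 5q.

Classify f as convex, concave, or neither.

concave

f is quadratic, so its Hessian is the constant matrix H = [[-12, -6], [-6, -8]].
det(H) = 60, tr(H) = -20.
det(H) > 0 and tr(H) < 0, so H is negative definite everywhere: concave.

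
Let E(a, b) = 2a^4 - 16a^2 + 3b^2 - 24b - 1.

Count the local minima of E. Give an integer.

2

E separates as a function of a plus a function of b, so ∇E=0 decouples.
∂E/∂a = 8a(a - 2)(a + 2) = 0 at a ∈ {-2, 0, 2}; ∂E/∂b = 6(b - 4) = 0 at b ∈ {4}.
The Hessian is diagonal: diag(E_aa, E_bb). Second derivatives: E_aa(-2)=64, E_aa(0)=-32, E_aa(2)=64; E_bb(4)=6.
Local minima occur where both diagonal entries positive: (-2, 4), (2, 4). Count: 2.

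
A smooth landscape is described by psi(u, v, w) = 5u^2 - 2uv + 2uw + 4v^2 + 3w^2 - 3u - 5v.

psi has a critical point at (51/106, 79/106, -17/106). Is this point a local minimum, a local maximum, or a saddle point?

The Hessian is constant: H = [[10, -2, 2], [-2, 8, 0], [2, 0, 6]].
Leading principal minors: Δ₁ = 10, Δ₂ = 76, Δ₃ = 424.
All leading minors are positive, so H is positive definite: a local minimum.

local minimum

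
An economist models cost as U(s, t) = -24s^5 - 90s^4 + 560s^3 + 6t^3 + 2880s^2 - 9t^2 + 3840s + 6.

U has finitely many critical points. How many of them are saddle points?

U separates as a function of s plus a function of t, so ∇U=0 decouples.
∂U/∂s = -120(s - 4)(s + 1)(s + 2)(s + 4) = 0 at s ∈ {-4, -2, -1, 4}; ∂U/∂t = 18t(t - 1) = 0 at t ∈ {0, 1}.
The Hessian is diagonal: diag(U_ss, U_tt). Second derivatives: U_ss(-4)=5760, U_ss(-2)=-1440, U_ss(-1)=1800, U_ss(4)=-28800; U_tt(0)=-18, U_tt(1)=18.
Saddle points occur where the two diagonal entries have opposite signs: (-4, 0), (-2, 1), (-1, 0), (4, 1). Count: 4.

4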